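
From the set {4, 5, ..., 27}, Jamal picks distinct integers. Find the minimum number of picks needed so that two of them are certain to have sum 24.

Two chosen integers sum to 24 exactly when both halves of some pair {x, 24−x} with 4 ≤ x ≤ 24−x ≤ 20 are chosen — 8 such pairs.
The remaining 8 elements (those with no distinct partner in range) can never complete a 24-sum, so the worst case takes all of them and one from each pair: 8 + 8 = 16.
By the pigeonhole principle, the 17th integer has to be the second member of some pair, so 16 + 1 = 17.

17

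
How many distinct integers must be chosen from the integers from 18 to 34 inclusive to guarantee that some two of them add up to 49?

A set avoiding the sum 49 can contain at most one of each pair {x, 49−x}, plus the 3 elements whose complement lies outside the range.
The integers 25, …, 34 (10 of them) are such a set: any two sum to at least 25+26 = 51 > 49.
Any 11th integer completes one of the 7 pairs, so 11 choices force a sum of 49.

11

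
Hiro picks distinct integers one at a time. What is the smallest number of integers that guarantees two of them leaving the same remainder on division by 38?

The 38 residue classes mod 38 are the pigeonholes.
With 38 integers one could put 1 in each residue class and have no class reach 2.
The 39th integer pushes some class to 2, so 38·1 + 1 = 39.

39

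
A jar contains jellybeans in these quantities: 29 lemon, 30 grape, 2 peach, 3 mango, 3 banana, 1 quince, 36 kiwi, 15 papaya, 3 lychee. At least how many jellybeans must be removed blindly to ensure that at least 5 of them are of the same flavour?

An adversary could hand out at most 4 jellybeans per flavour (5 flavours run out sooner): 4 + 4 + 2 + 3 + 3 + 1 + 4 + 4 + 3 = 28 jellybeans and still no flavour has 5.
By pigeonhole, one more jellybean lands in a flavour already at 4, so 29 draws are enough and 28 are not.

29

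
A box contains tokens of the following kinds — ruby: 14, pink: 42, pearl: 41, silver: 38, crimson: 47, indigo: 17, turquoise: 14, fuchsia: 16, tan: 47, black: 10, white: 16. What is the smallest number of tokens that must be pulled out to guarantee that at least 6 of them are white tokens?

In the worst case for collecting white tokens, every non-white token comes out first.
There are 14 + 42 + 41 + 38 + 47 + 17 + 14 + 16 + 47 + 10 = 286 non-white tokens altogether.
After those, each further token must be white, so 286 + 6 = 292 draws guarantee 6 white tokens.

292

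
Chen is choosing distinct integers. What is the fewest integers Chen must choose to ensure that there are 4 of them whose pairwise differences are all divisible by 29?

88

Integers whose pairwise differences are multiples of 29 are exactly those sharing a remainder mod 29. The 29 residue classes mod 29 are the pigeonholes.
With 87 integers one could put 3 in each residue class and have no class reach 4.
The 88th integer pushes some class to 4, so 29·3 + 1 = 88.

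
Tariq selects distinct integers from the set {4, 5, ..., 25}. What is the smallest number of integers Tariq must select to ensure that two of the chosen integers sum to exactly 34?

Group the elements by complementary pair {x, 34−x}: {9,25}, {10,24}, {11,23}, …, giving 8 two-element pairs; the single value 17 (it cannot pair with itself since the integers are distinct); and 5 integers whose partner 34−x falls outside [4,25].
By pigeonhole, treating each of those 14 groups as a pigeonhole, one can pick one integer per group — 14 integers — with no two summing to 34.
The 15th integer lands in an occupied pair, forcing a sum of 34.

15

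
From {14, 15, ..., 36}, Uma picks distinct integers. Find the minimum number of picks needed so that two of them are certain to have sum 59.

17

Group the elements by complementary pair {x, 59−x}: {23,36}, {24,35}, {25,34}, …, giving 7 two-element pairs and 9 integers whose partner 59−x falls outside [14,36].
By the pigeonhole principle, treating each of those 16 groups as a pigeonhole, one can pick one integer per group — 16 integers — with no two summing to 59.
The 17th integer lands in an occupied pair, forcing a sum of 59.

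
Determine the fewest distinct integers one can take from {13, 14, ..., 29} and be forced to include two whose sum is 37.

A set avoiding the sum 37 can contain at most one of each pair {x, 37−x}, plus the 5 elements whose complement lies outside the range.
The integers 19, …, 29 (11 of them) are such a set: any two sum to at least 19+20 = 39 > 37.
Pigeonhole: any 12th integer completes one of the 6 pairs, so 12 choices force a sum of 37.

12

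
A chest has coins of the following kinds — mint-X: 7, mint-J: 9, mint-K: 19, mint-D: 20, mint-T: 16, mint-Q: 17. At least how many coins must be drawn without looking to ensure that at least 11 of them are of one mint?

The 6 mints are the holes; the coins drawn are the pigeons.
To avoid 11 of any one mint, the worst case takes at most 10 of each mint, or every coin of a mint that has fewer than 10.
That gives 7 + 9 + 10 + 10 + 10 + 10 = 56 coins with no mint reaching 11.
The next coin forces some mint to 11, so 56 + 1 = 57.

57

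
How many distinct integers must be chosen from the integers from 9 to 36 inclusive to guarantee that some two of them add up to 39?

Two chosen integers sum to 39 exactly when both halves of some pair {x, 39−x} with 9 ≤ x ≤ 39−x ≤ 30 are chosen — 11 such pairs.
The remaining 6 elements (those with no distinct partner in range) can never complete a 39-sum, so the worst case takes all of them and one from each pair: 6 + 11 = 17.
The 18th integer has to be the second member of some pair, so 17 + 1 = 18.

18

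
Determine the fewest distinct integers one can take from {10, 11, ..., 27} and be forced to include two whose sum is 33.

12

Group the elements by complementary pair {x, 33−x}: {10,23}, {11,22}, {12,21}, …, giving 7 two-element pairs and 4 integers whose partner 33−x falls outside [10,27].
By the pigeonhole principle, treating each of those 11 groups as a pigeonhole, one can pick one integer per group — 11 integers — with no two summing to 33.
The 12th integer lands in an occupied pair, forcing a sum of 33.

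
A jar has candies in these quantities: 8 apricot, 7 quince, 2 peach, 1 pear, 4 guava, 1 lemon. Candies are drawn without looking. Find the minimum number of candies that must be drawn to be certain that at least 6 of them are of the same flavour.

19

An adversary could hand out at most 5 candies per flavour (4 flavours run out sooner): 5 + 5 + 2 + 1 + 4 + 1 = 18 candies and still no flavour has 6.
By the pigeonhole principle, one more candy lands in a flavour already at 5, so 19 draws are enough and 18 are not.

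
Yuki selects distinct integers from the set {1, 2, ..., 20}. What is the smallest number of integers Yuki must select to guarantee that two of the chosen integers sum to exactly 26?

A set avoiding the sum 26 can contain at most one of each pair {x, 26−x}, plus the 6 elements whose complement lies outside the range or equal to its own complement.
The integers 1, …, 13 (13 of them) are such a set: any two sum to at least 1+2 = 3 and at most 12+13 = 25 < 26.
By the pigeonhole principle, any 14th integer completes one of the 7 pairs, so 14 choices force a sum of 26.

14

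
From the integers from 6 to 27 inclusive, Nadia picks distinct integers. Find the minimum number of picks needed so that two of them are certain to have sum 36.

14

A set avoiding the sum 36 can contain at most one of each pair {x, 36−x}, plus the 4 elements whose complement lies outside the range or equal to its own complement.
The integers 6, …, 18 (13 of them) are such a set: any two sum to at least 6+7 = 13 and at most 17+18 = 35 < 36.
By pigeonhole, any 14th integer completes one of the 9 pairs, so 14 choices force a sum of 36.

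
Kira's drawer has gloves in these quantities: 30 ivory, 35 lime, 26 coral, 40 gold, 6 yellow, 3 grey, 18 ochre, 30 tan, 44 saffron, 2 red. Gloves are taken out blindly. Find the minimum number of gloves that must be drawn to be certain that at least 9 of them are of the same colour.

68

An adversary could hand out at most 8 gloves per colour (yellow, grey, red run out sooner): 8 + 8 + 8 + 8 + 6 + 3 + 8 + 8 + 8 + 2 = 67 gloves and still no colour has 9.
One more glove lands in a colour already at 8, so 68 draws are enough and 67 are not.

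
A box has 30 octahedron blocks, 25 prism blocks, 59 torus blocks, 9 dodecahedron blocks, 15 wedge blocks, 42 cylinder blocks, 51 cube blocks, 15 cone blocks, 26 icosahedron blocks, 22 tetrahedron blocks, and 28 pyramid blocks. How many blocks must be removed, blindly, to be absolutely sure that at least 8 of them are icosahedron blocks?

304

In the worst case for collecting icosahedron blocks, every non-icosahedron block comes out first.
There are 30 + 25 + 59 + 9 + 15 + 42 + 51 + 15 + 22 + 28 = 296 non-icosahedron blocks altogether.
After those, each further block must be icosahedron, so 296 + 8 = 304 draws guarantee 8 icosahedron blocks.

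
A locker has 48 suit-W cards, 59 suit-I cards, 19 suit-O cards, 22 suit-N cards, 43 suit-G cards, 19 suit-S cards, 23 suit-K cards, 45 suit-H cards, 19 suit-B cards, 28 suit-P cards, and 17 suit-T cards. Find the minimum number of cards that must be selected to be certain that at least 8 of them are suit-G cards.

In the worst case for collecting suit-G cards, every non-suit-G card comes out first.
There are 48 + 59 + 19 + 22 + 19 + 23 + 45 + 19 + 28 + 17 = 299 non-suit-G cards altogether.
After those, each further card must be suit-G, so 299 + 8 = 307 draws guarantee 8 suit-G cards.

307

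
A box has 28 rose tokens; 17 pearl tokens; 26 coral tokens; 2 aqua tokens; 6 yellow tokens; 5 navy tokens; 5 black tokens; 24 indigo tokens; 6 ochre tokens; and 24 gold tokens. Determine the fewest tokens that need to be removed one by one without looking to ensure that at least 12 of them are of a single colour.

80

The 10 colours are the holes; the tokens drawn are the pigeons.
To avoid 12 of any one colour, the worst case takes at most 11 of each colour, or every token of a colour that has fewer than 11.
That gives 11 + 11 + 11 + 2 + 6 + 5 + 5 + 11 + 6 + 11 = 79 tokens with no colour reaching 12.
The next token forces some colour to 12, so 79 + 1 = 80.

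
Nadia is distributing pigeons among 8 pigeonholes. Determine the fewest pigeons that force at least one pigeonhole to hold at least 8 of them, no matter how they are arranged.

57

With 56 pigeons one could put exactly 7 in each of the 8 pigeonholes, and no pigeonhole would reach 8.
One more pigeon must land in a pigeonhole that already has 7, giving it 8.
So 8 × 7 + 1 = 57 pigeons are required.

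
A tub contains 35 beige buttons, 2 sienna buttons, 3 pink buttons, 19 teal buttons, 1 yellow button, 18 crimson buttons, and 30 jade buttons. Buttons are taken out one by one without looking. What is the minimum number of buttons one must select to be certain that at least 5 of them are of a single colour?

23

Put each drawn button into a box by colour. The largest draw with every box below 5 takes min(count, 4) from each colour; colours with fewer than 4 contribute all they have.
Σ min(cᵢ, 4) = 4 + 2 + 3 + 4 + 1 + 4 + 4 = 22.
Draw number 22 + 1 = 23 must push one box to 5.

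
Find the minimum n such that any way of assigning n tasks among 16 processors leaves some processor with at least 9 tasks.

129

With 128 tasks one could put exactly 8 in each of the 16 processors, and no processor would reach 9.
One more task must land in a processor that already has 8, giving it 9.
So 16 × 8 + 1 = 129 tasks are required.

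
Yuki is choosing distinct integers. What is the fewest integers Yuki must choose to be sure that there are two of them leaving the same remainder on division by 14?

15

Pigeonhole: the 14 residue classes mod 14 are the pigeonholes.
With 14 integers one could put 1 in each residue class and have no class reach 2.
The 15th integer pushes some class to 2, so 14·1 + 1 = 15.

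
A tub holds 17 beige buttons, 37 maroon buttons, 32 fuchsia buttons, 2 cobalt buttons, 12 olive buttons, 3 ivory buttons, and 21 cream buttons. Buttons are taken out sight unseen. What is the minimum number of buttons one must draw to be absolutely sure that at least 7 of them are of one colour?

By pigeonhole, the 7 colours are the holes; the buttons drawn are the pigeons.
To avoid 7 of any one colour, the worst case takes at most 6 of each colour, or every button of a colour that has fewer than 6.
That gives 6 + 6 + 6 + 2 + 6 + 3 + 6 = 35 buttons with no colour reaching 7.
The next button forces some colour to 7, so 35 + 1 = 36.

36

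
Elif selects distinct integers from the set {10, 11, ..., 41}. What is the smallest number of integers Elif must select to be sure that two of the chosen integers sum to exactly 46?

20

Group the elements by complementary pair {x, 46−x}: {10,36}, {11,35}, {12,34}, …, giving 13 two-element pairs, the single value 23 (it cannot pair with itself since the integers are distinct), and 5 integers whose partner 46−x falls outside [10,41].
By pigeonhole, treating each of those 19 groups as a pigeonhole, one can pick one integer per group — 19 integers — with no two summing to 46.
The 20th integer lands in an occupied pair, forcing a sum of 46.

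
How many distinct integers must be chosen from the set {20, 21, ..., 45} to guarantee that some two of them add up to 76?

A set avoiding the sum 76 can contain at most one of each pair {x, 76−x}, plus the 12 elements whose complement lies outside the range or equal to its own complement.
The integers 20, …, 38 (19 of them) are such a set: any two sum to at least 20+21 = 41 and at most 37+38 = 75 < 76.
By pigeonhole, any 20th integer completes one of the 7 pairs, so 20 choices force a sum of 76.

20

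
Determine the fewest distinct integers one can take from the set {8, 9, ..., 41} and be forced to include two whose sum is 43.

21

Group the elements by complementary pair {x, 43−x}: {8,35}, {9,34}, {10,33}, …, giving 14 two-element pairs and 6 integers whose partner 43−x falls outside [8,41].
By pigeonhole, treating each of those 20 groups as a pigeonhole, one can pick one integer per group — 20 integers — with no two summing to 43.
The 21st integer lands in an occupied pair, forcing a sum of 43.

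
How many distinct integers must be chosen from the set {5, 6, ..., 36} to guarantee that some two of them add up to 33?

21

Group the elements by complementary pair {x, 33−x}: {5,28}, {6,27}, {7,26}, …, giving 12 two-element pairs and 8 integers whose partner 33−x falls outside [5,36].
Pigeonhole: treating each of those 20 groups as a pigeonhole, one can pick one integer per group — 20 integers — with no two summing to 33.
The 21st integer lands in an occupied pair, forcing a sum of 33.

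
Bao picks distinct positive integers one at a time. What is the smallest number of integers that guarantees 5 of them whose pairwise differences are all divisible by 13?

53

Integers whose pairwise differences are multiples of 13 are exactly those sharing a remainder mod 13. The 13 residue classes mod 13 are the pigeonholes.
With 52 integers one could put 4 in each residue class and have no class reach 5.
The 53rd integer pushes some class to 5, so 13·4 + 1 = 53.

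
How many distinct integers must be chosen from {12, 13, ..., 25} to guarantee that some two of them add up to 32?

11

Group the elements by complementary pair {x, 32−x}: {12,20}, {13,19}, {14,18}, …, giving 4 two-element pairs, the single value 16 (it cannot pair with itself since the integers are distinct), and 5 integers whose partner 32−x falls outside [12,25].
Treating each of those 10 groups as a pigeonhole, one can pick one integer per group — 10 integers — with no two summing to 32.
The 11th integer lands in an occupied pair, forcing a sum of 32.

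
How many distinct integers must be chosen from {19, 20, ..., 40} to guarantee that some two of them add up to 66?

16

Two chosen integers sum to 66 exactly when both halves of some pair {x, 66−x} with 26 ≤ x ≤ 66−x ≤ 40 are chosen — 7 such pairs.
The remaining 8 elements (those with no distinct partner in range) can never complete a 66-sum, so the worst case takes all of them and one from each pair: 8 + 7 = 15.
The 16th integer has to be the second member of some pair, so 15 + 1 = 16.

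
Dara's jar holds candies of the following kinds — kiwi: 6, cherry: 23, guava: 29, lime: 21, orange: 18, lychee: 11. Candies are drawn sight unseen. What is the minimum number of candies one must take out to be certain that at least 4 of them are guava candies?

In the worst case for collecting guava candies, every non-guava candy comes out first.
There are 6 + 23 + 21 + 18 + 11 = 79 non-guava candies altogether.
After those, each further candy must be guava, so 79 + 4 = 83 draws guarantee 4 guava candies.

83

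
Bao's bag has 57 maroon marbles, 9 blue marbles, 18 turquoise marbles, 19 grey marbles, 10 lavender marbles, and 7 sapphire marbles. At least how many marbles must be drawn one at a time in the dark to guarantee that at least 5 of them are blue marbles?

116

In the worst case for collecting blue marbles, every non-blue marble comes out first.
There are 57 + 18 + 19 + 10 + 7 = 111 non-blue marbles altogether.
After those, each further marble must be blue, so 111 + 5 = 116 draws guarantee 5 blue marbles.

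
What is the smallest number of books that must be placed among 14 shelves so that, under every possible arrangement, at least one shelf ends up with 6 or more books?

71

With 70 books one could put exactly 5 in each of the 14 shelves, and no shelf would reach 6.
By pigeonhole, one more book must land in a shelf that already has 5, giving it 6.
So 14 × 5 + 1 = 71 books are required.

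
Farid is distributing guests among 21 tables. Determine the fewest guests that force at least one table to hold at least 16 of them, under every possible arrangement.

With 315 guests one could put exactly 15 in each of the 21 tables, and no table would reach 16.
By pigeonhole, one more guest must land in a table that already has 15, giving it 16.
So 21 × 15 + 1 = 316 guests are required.

316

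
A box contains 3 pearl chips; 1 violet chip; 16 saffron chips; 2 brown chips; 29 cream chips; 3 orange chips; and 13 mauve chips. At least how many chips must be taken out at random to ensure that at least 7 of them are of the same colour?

An adversary could hand out at most 6 chips per colour (4 colours run out sooner): 3 + 1 + 6 + 2 + 6 + 3 + 6 = 27 chips and still no colour has 7.
By the pigeonhole principle, one more chip lands in a colour already at 6, so 28 draws are enough and 27 are not.

28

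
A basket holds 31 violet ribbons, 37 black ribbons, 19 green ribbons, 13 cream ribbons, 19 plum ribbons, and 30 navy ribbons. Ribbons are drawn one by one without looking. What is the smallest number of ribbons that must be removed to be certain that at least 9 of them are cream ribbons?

In the worst case for collecting cream ribbons, every non-cream ribbon comes out first.
There are 31 + 37 + 19 + 19 + 30 = 136 non-cream ribbons altogether.
After those, each further ribbon must be cream, so 136 + 9 = 145 draws guarantee 9 cream ribbons.

145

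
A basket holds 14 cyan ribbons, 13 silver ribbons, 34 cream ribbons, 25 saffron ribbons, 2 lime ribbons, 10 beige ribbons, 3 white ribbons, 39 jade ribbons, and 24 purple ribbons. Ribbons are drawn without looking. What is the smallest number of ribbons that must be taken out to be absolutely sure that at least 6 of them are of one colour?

41

By the pigeonhole principle, put each drawn ribbon into a box by colour. The largest draw with every box below 6 takes min(count, 5) from each colour; colours with fewer than 5 contribute all they have.
Σ min(cᵢ, 5) = 5 + 5 + 5 + 5 + 2 + 5 + 3 + 5 + 5 = 40.
Draw number 40 + 1 = 41 must push one box to 6.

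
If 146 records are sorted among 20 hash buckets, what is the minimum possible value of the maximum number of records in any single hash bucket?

8

The 20 hash buckets are the holes and the 146 records are the pigeons.
If every hash bucket held at most 7 records, the total would be at most 20 × 7 = 140, which is less than 146.
So some hash bucket holds at least ⌈146/20⌉ = 8 records.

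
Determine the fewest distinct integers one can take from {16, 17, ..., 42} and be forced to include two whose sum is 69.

20

A set avoiding the sum 69 can contain at most one of each pair {x, 69−x}, plus the 11 elements whose complement lies outside the range.
The integers 16, …, 34 (19 of them) are such a set: any two sum to at least 16+17 = 33 and at most 33+34 = 67 < 69.
Any 20th integer completes one of the 8 pairs, so 20 choices force a sum of 69.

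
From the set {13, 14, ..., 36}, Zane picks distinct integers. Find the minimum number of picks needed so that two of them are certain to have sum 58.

18

A set avoiding the sum 58 can contain at most one of each pair {x, 58−x}, plus the 10 elements whose complement lies outside the range or equal to its own complement.
The integers 13, …, 29 (17 of them) are such a set: any two sum to at least 13+14 = 27 and at most 28+29 = 57 < 58.
By pigeonhole, any 18th integer completes one of the 7 pairs, so 18 choices force a sum of 58.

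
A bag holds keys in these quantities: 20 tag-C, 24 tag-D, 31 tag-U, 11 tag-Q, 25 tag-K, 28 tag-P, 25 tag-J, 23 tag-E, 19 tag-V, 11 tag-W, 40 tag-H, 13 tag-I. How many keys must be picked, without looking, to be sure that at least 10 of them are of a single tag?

109

By the pigeonhole principle, put each drawn key into a box by tag. The largest draw with every box below 10 takes min(count, 9) from each tag.
Σ min(cᵢ, 9) = 9 + 9 + 9 + 9 + 9 + 9 + 9 + 9 + 9 + 9 + 9 + 9 = 108.
Draw number 108 + 1 = 109 must push one box to 10.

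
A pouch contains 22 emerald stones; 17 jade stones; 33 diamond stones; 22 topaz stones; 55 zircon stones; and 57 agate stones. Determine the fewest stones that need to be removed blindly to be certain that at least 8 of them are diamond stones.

181

In the worst case for collecting diamond stones, every non-diamond stone comes out first.
There are 22 + 17 + 22 + 55 + 57 = 173 non-diamond stones altogether.
After those, each further stone must be diamond, so 173 + 8 = 181 draws guarantee 8 diamond stones.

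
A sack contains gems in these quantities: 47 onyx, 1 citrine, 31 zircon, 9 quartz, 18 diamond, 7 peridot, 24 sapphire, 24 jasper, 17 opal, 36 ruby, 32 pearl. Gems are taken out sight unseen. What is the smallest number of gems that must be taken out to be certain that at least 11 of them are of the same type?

The 11 types are the holes; the gems drawn are the pigeons.
To avoid 11 of any one type, the worst case takes at most 10 of each type, or every gem of a type that has fewer than 10.
That gives 10 + 1 + 10 + 9 + 10 + 7 + 10 + 10 + 10 + 10 + 10 = 97 gems with no type reaching 11.
The next gem forces some type to 11, so 97 + 1 = 98.

98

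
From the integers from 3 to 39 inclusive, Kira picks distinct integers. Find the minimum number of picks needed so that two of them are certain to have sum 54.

26

Group the elements by complementary pair {x, 54−x}: {15,39}, {16,38}, {17,37}, …, giving 12 two-element pairs, the single value 27 (it cannot pair with itself since the integers are distinct), and 12 integers whose partner 54−x falls outside [3,39].
By the pigeonhole principle, treating each of those 25 groups as a pigeonhole, one can pick one integer per group — 25 integers — with no two summing to 54.
The 26th integer lands in an occupied pair, forcing a sum of 54.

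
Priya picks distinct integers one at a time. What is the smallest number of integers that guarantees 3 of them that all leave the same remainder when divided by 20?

41

By pigeonhole, the 20 residue classes mod 20 are the pigeonholes.
With 40 integers one could put 2 in each residue class and have no class reach 3.
The 41st integer pushes some class to 3, so 20·2 + 1 = 41.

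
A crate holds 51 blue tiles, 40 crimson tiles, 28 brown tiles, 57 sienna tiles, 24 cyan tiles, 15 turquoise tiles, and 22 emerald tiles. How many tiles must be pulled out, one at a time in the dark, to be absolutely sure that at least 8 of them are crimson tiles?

205

In the worst case for collecting crimson tiles, every non-crimson tile comes out first.
There are 51 + 28 + 57 + 24 + 15 + 22 = 197 non-crimson tiles altogether.
After those, each further tile must be crimson, so 197 + 8 = 205 draws guarantee 8 crimson tiles.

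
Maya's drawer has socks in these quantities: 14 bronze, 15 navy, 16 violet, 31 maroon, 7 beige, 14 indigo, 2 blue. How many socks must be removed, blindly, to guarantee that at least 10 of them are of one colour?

55

By the pigeonhole principle, put each drawn sock into a box by colour. The largest draw with every box below 10 takes min(count, 9) from each colour; colours with fewer than 9 contribute all they have.
Σ min(cᵢ, 9) = 9 + 9 + 9 + 9 + 7 + 9 + 2 = 54.
Draw number 54 + 1 = 55 must push one box to 10.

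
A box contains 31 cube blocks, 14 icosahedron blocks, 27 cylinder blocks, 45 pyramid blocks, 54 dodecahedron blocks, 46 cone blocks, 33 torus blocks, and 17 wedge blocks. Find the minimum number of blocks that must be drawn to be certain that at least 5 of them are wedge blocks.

In the worst case for collecting wedge blocks, every non-wedge block comes out first.
There are 31 + 14 + 27 + 45 + 54 + 46 + 33 = 250 non-wedge blocks altogether.
After those, each further block must be wedge, so 250 + 5 = 255 draws guarantee 5 wedge blocks.

255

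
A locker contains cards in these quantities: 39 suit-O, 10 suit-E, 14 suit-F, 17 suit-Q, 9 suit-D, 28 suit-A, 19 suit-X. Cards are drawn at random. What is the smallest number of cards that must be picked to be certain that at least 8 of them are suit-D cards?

135

In the worst case for collecting suit-D cards, every non-suit-D card comes out first.
There are 39 + 10 + 14 + 17 + 28 + 19 = 127 non-suit-D cards altogether.
After those, each further card must be suit-D, so 127 + 8 = 135 draws guarantee 8 suit-D cards.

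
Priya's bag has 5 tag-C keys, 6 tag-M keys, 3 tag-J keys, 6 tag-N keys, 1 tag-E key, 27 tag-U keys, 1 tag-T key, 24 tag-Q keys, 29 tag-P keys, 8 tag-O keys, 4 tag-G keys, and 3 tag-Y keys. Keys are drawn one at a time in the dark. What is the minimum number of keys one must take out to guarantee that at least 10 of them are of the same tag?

65

By pigeonhole, the 12 tags are the holes; the keys drawn are the pigeons.
To avoid 10 of any one tag, the worst case takes at most 9 of each tag, or every key of a tag that has fewer than 9.
That gives 5 + 6 + 3 + 6 + 1 + 9 + 1 + 9 + 9 + 8 + 4 + 3 = 64 keys with no tag reaching 10.
The next key forces some tag to 10, so 64 + 1 = 65.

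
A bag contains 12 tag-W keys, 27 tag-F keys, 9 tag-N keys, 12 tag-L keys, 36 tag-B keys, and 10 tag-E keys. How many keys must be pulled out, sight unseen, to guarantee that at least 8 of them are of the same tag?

43

An adversary could hand out at most 7 keys per tag: 7 + 7 + 7 + 7 + 7 + 7 = 42 keys and still no tag has 8.
One more key lands in a tag already at 7, so 43 draws are enough and 42 are not.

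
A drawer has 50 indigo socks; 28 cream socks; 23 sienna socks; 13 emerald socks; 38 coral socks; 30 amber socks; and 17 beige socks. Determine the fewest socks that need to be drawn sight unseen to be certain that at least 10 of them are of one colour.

64

The 7 colours are the holes; the socks drawn are the pigeons.
To avoid 10 of any one colour, the worst case takes at most 9 of each colour.
That gives 9 + 9 + 9 + 9 + 9 + 9 + 9 = 63 socks with no colour reaching 10.
The next sock forces some colour to 10, so 63 + 1 = 64.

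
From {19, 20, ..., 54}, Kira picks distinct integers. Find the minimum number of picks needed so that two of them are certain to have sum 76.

21

Two chosen integers sum to 76 exactly when both halves of some pair {x, 76−x} with 22 ≤ x ≤ 76−x ≤ 54 are chosen — 16 such pairs.
The remaining 4 elements (those with no distinct partner in range) can never complete a 76-sum, so the worst case takes all of them and one from each pair: 4 + 16 = 20.
By pigeonhole, the 21st integer has to be the second member of some pair, so 20 + 1 = 21.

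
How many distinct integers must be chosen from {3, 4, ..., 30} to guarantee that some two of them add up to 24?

20

Group the elements by complementary pair {x, 24−x}: {3,21}, {4,20}, {5,19}, …, giving 9 two-element pairs, the single value 12 (it cannot pair with itself since the integers are distinct), and 9 integers whose partner 24−x falls outside [3,30].
Treating each of those 19 groups as a pigeonhole, one can pick one integer per group — 19 integers — with no two summing to 24.
The 20th integer lands in an occupied pair, forcing a sum of 24.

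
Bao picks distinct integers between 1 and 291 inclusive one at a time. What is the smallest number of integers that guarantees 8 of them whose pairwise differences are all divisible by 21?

Integers whose pairwise differences are multiples of 21 are exactly those sharing a remainder mod 21. Pigeonhole: the 21 residue classes mod 21 are the pigeonholes.
With 147 integers one could put 7 in each residue class and have no class reach 8.
The 148th integer pushes some class to 8, so 21·7 + 1 = 148.

148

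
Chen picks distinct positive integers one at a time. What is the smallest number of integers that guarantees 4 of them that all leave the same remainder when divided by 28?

The 28 residue classes mod 28 are the pigeonholes.
With 84 integers one could put 3 in each residue class and have no class reach 4.
The 85th integer pushes some class to 4, so 28·3 + 1 = 85.

85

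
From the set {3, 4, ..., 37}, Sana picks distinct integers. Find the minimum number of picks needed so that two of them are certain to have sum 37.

A set avoiding the sum 37 can contain at most one of each pair {x, 37−x}, plus the 3 elements whose complement lies outside the range.
The integers 19, …, 37 (19 of them) are such a set: any two sum to at least 19+20 = 39 > 37.
Any 20th integer completes one of the 16 pairs, so 20 choices force a sum of 37.

20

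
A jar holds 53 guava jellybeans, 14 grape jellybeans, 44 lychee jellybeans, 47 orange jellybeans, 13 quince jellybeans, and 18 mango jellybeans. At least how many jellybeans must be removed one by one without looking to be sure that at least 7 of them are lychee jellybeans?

152

In the worst case for collecting lychee jellybeans, every non-lychee jellybean comes out first.
There are 53 + 14 + 47 + 13 + 18 = 145 non-lychee jellybeans altogether.
After those, each further jellybean must be lychee, so 145 + 7 = 152 draws guarantee 7 lychee jellybeans.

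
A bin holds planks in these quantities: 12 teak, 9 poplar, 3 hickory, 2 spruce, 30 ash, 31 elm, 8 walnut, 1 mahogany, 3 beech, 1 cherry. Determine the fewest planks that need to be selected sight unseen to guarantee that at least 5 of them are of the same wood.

31

An adversary could hand out at most 4 planks per wood (5 woods run out sooner): 4 + 4 + 3 + 2 + 4 + 4 + 4 + 1 + 3 + 1 = 30 planks and still no wood has 5.
Pigeonhole: one more plank lands in a wood already at 4, so 31 draws are enough and 30 are not.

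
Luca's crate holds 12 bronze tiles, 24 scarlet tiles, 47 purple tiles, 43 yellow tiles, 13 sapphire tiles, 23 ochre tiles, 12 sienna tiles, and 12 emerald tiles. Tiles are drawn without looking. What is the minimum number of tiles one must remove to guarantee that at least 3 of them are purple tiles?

142

In the worst case for collecting purple tiles, every non-purple tile comes out first.
There are 12 + 24 + 43 + 13 + 23 + 12 + 12 = 139 non-purple tiles altogether.
After those, each further tile must be purple, so 139 + 3 = 142 draws guarantee 3 purple tiles.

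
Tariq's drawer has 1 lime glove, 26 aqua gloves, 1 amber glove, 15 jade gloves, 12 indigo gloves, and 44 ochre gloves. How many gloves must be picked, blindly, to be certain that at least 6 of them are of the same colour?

23

By the pigeonhole principle, the 6 colours are the holes; the gloves drawn are the pigeons.
To avoid 6 of any one colour, the worst case takes at most 5 of each colour, or every glove of a colour that has fewer than 5.
That gives 1 + 5 + 1 + 5 + 5 + 5 = 22 gloves with no colour reaching 6.
The next glove forces some colour to 6, so 22 + 1 = 23.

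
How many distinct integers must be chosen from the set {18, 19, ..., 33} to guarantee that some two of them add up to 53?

10

Group the elements by complementary pair {x, 53−x}: {20,33}, {21,32}, {22,31}, …, giving 7 two-element pairs and 2 integers whose partner 53−x falls outside [18,33].
By the pigeonhole principle, treating each of those 9 groups as a pigeonhole, one can pick one integer per group — 9 integers — with no two summing to 53.
The 10th integer lands in an occupied pair, forcing a sum of 53.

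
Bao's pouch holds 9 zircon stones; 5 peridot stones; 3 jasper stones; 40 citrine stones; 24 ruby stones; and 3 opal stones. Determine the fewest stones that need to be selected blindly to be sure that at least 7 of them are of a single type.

30

The 6 types are the holes; the stones drawn are the pigeons.
To avoid 7 of any one type, the worst case takes at most 6 of each type, or every stone of a type that has fewer than 6.
That gives 6 + 5 + 3 + 6 + 6 + 3 = 29 stones with no type reaching 7.
The next stone forces some type to 7, so 29 + 1 = 30.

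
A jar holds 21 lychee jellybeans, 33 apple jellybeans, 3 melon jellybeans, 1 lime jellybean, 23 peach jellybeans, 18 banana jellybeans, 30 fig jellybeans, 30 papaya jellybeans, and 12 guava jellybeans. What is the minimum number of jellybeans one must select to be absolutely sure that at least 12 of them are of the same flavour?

Pigeonhole: the 9 flavours are the holes; the jellybeans drawn are the pigeons.
To avoid 12 of any one flavour, the worst case takes at most 11 of each flavour, or every jellybean of a flavour that has fewer than 11.
That gives 11 + 11 + 3 + 1 + 11 + 11 + 11 + 11 + 11 = 81 jellybeans with no flavour reaching 12.
The next jellybean forces some flavour to 12, so 81 + 1 = 82.

82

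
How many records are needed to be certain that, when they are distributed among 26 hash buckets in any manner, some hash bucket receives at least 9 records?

With 208 records one could put exactly 8 in each of the 26 hash buckets, and no hash bucket would reach 9.
One more record must land in a hash bucket that already has 8, giving it 9.
So 26 × 8 + 1 = 209 records are required.

209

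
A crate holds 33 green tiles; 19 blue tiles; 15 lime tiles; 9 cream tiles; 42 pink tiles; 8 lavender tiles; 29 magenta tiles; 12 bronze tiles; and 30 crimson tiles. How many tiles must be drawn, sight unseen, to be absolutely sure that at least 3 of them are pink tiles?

In the worst case for collecting pink tiles, every non-pink tile comes out first.
There are 33 + 19 + 15 + 9 + 8 + 29 + 12 + 30 = 155 non-pink tiles altogether.
After those, each further tile must be pink, so 155 + 3 = 158 draws guarantee 3 pink tiles.

158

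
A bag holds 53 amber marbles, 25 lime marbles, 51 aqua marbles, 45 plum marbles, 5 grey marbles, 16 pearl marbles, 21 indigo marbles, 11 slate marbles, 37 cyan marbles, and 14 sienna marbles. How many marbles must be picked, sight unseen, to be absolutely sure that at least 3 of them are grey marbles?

276

In the worst case for collecting grey marbles, every non-grey marble comes out first.
There are 53 + 25 + 51 + 45 + 16 + 21 + 11 + 37 + 14 = 273 non-grey marbles altogether.
After those, each further marble must be grey, so 273 + 3 = 276 draws guarantee 3 grey marbles.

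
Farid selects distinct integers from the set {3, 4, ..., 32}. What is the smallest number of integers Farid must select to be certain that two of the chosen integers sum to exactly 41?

Group the elements by complementary pair {x, 41−x}: {9,32}, {10,31}, {11,30}, …, giving 12 two-element pairs and 6 integers whose partner 41−x falls outside [3,32].
By the pigeonhole principle, treating each of those 18 groups as a pigeonhole, one can pick one integer per group — 18 integers — with no two summing to 41.
The 19th integer lands in an occupied pair, forcing a sum of 41.

19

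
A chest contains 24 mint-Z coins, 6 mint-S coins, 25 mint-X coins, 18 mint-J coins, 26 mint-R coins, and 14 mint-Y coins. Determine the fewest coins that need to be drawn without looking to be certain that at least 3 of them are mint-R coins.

In the worst case for collecting mint-R coins, every non-mint-R coin comes out first.
There are 24 + 6 + 25 + 18 + 14 = 87 non-mint-R coins altogether.
After those, each further coin must be mint-R, so 87 + 3 = 90 draws guarantee 3 mint-R coins.

90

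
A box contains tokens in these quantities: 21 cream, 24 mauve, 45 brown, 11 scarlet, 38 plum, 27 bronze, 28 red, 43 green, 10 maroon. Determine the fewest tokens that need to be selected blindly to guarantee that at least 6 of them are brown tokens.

In the worst case for collecting brown tokens, every non-brown token comes out first.
There are 21 + 24 + 11 + 38 + 27 + 28 + 43 + 10 = 202 non-brown tokens altogether.
After those, each further token must be brown, so 202 + 6 = 208 draws guarantee 6 brown tokens.

208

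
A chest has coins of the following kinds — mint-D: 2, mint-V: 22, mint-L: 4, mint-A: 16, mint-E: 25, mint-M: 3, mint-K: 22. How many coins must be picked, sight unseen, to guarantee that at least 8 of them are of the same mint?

38

An adversary could hand out at most 7 coins per mint (mint-D, mint-L, mint-M run out sooner): 2 + 7 + 4 + 7 + 7 + 3 + 7 = 37 coins and still no mint has 8.
Pigeonhole: one more coin lands in a mint already at 7, so 38 draws are enough and 37 are not.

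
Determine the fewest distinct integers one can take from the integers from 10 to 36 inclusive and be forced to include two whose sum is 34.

21

Group the elements by complementary pair {x, 34−x}: {10,24}, {11,23}, {12,22}, …, giving 7 two-element pairs; the single value 17 (it cannot pair with itself since the integers are distinct); and 12 integers whose partner 34−x falls outside [10,36].
Treating each of those 20 groups as a pigeonhole, one can pick one integer per group — 20 integers — with no two summing to 34.
The 21st integer lands in an occupied pair, forcing a sum of 34.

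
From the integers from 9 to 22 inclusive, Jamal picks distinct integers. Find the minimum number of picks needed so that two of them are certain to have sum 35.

10

A set avoiding the sum 35 can contain at most one of each pair {x, 35−x}, plus the 4 elements whose complement lies outside the range.
The integers 9, …, 17 (9 of them) are such a set: any two sum to at least 9+10 = 19 and at most 16+17 = 33 < 35.
Any 10th integer completes one of the 5 pairs, so 10 choices force a sum of 35.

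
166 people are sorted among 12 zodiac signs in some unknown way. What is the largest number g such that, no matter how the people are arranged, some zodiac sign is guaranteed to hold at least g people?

The 12 zodiac signs are the holes and the 166 people are the pigeons.
If every zodiac sign held at most 13 people, the total would be at most 12 × 13 = 156, which is less than 166.
So some zodiac sign holds at least ⌈166/12⌉ = 14 people.

14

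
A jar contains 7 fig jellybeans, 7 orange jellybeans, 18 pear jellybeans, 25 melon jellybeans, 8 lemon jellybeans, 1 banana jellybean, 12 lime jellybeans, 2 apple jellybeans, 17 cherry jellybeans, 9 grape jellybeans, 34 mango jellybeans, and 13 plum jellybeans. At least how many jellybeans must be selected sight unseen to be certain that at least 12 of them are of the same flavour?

The 12 flavours are the holes; the jellybeans drawn are the pigeons.
To avoid 12 of any one flavour, the worst case takes at most 11 of each flavour, or every jellybean of a flavour that has fewer than 11.
That gives 7 + 7 + 11 + 11 + 8 + 1 + 11 + 2 + 11 + 9 + 11 + 11 = 100 jellybeans with no flavour reaching 12.
The next jellybean forces some flavour to 12, so 100 + 1 = 101.

101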